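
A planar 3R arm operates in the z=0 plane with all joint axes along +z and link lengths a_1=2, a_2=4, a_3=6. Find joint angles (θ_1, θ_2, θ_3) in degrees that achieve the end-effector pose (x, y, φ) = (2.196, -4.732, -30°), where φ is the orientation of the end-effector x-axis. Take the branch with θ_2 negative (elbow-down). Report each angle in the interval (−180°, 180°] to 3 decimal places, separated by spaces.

wrist centre = target − a_3·(cos φ, sin φ) = (-3.0002, -1.7320)
cos θ_2 = (12.0007−2²−4²)/(2·2·4) = -0.5000; θ_2 = -119.9969° (elbow-down)
β = atan2(-1.7320,-3.0002) = -150.0020°; ψ = atan2(-3.4642,0.0002) = -89.9969°
θ_1 = β − ψ = -60.0050°
θ_3 = φ − θ_1 − θ_2 = 150.0020° (wrapped to (-180°,180°])

-60.005 -119.997 150.002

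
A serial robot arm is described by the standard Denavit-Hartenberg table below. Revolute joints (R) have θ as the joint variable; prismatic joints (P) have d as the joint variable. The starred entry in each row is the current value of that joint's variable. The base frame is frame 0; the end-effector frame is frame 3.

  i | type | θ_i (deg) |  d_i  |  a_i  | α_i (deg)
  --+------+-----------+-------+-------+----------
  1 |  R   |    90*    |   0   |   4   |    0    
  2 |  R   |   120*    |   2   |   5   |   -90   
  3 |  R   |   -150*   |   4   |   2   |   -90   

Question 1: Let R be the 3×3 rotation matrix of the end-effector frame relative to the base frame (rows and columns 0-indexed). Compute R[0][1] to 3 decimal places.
-0.500

End-effector y-axis (col 1 of R) = (-0.5000,0.8660,-0.0000)
R[0][1] = -0.5000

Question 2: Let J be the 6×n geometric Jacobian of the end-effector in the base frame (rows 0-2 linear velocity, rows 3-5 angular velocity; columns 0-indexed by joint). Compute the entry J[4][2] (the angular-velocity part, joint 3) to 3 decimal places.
-0.866

axis z_2 = (0.5000,-0.8660,0.0000); lever o_n−o_2 = (3.5000,-2.5981,1.0000)
cross product → J_v[:, 2] = (-0.8660,-0.5000,1.7321)
J_ω[:, 2] = z_2
entry J[4][2] = -0.8660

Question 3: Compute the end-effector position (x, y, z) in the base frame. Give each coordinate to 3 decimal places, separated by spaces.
after link 1: o_1 = (0.0000, 4.0000, 0.0000)
after link 2: o_2 = (-4.3301, 1.5000, 2.0000)
after link 3: o_3 = (-0.8301, -1.0981, 3.0000)

-0.830 -1.098 3.000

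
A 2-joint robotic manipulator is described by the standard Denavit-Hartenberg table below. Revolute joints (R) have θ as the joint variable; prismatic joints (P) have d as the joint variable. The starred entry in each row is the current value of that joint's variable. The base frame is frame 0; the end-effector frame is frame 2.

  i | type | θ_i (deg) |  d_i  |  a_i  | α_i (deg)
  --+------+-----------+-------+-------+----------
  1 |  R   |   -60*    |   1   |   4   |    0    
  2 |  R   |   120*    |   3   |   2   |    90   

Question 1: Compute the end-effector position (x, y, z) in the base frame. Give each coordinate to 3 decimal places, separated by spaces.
3.000 -1.732 4.000

after link 1: o_1 = (2.0000, -3.4641, 1.0000)
after link 2: o_2 = (3.0000, -1.7321, 4.0000)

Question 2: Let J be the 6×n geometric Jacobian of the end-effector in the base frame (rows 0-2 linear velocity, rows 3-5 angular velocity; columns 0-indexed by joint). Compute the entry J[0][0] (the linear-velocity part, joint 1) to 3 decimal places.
axis z_0 = ẑ; lever o_n−o_0 = (3.0000,-1.7321,4.0000)
cross product → J_v[:, 0] = (1.7321,3.0000,-0.0000)
J_ω[:, 0] = z_0
entry J[0][0] = 1.7321

1.732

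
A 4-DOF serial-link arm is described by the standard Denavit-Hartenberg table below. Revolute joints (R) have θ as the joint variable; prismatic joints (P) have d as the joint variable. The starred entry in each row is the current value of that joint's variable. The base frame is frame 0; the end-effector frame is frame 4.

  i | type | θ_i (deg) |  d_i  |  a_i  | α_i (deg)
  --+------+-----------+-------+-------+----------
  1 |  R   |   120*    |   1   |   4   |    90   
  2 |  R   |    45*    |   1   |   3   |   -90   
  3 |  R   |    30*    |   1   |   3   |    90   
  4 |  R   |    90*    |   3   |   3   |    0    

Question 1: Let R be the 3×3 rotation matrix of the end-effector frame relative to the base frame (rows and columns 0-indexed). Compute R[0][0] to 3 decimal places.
End-effector x-axis (col 0 of R) = (0.3536,-0.6124,0.7071)
R[0][0] = 0.3536

0.354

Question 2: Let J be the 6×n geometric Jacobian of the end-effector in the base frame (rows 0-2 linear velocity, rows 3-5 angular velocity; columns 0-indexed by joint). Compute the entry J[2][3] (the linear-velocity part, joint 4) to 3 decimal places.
-1.837

axis z_3 = (0.5732,0.7392,0.3536); lever o_n−o_3 = (2.7803,0.3805,3.1820)
cross product → J_v[:, 3] = (2.2176,-0.8410,-1.8371)
J_ω[:, 3] = z_3
entry J[2][3] = -1.8371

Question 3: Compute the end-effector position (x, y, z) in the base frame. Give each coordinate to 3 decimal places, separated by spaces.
-1.278 6.410 8.848

after link 1: o_1 = (-2.0000, 3.4641, 1.0000)
after link 2: o_2 = (-2.1946, 5.8012, 3.1213)
after link 3: o_3 = (-4.0587, 6.0298, 5.6655)
after link 4: o_4 = (-1.2783, 6.4103, 8.8475)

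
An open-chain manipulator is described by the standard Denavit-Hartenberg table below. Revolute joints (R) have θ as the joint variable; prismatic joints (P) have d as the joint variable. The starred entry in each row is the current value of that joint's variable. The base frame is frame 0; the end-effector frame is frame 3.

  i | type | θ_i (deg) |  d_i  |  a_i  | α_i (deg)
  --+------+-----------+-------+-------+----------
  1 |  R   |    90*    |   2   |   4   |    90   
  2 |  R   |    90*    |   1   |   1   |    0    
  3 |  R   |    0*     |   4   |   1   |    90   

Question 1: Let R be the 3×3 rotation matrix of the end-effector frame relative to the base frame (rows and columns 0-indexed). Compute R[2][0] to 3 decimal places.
End-effector x-axis (col 0 of R) = (-0.0000,0.0000,1.0000)
R[2][0] = 1.0000

1.000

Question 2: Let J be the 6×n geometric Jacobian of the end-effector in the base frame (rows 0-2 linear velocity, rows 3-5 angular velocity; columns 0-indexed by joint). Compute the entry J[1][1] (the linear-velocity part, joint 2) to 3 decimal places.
-2.000

axis z_1 = (1.0000,-0.0000,0.0000); lever o_n−o_1 = (5.0000,0.0000,2.0000)
cross product → J_v[:, 1] = (-0.0000,-2.0000,0.0000)
J_ω[:, 1] = z_1
entry J[1][1] = -2.0000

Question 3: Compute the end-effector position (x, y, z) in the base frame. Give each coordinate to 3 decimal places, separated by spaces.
after link 1: o_1 = (0.0000, 4.0000, 2.0000)
after link 2: o_2 = (1.0000, 4.0000, 3.0000)
after link 3: o_3 = (5.0000, 4.0000, 4.0000)

5.000 4.000 4.000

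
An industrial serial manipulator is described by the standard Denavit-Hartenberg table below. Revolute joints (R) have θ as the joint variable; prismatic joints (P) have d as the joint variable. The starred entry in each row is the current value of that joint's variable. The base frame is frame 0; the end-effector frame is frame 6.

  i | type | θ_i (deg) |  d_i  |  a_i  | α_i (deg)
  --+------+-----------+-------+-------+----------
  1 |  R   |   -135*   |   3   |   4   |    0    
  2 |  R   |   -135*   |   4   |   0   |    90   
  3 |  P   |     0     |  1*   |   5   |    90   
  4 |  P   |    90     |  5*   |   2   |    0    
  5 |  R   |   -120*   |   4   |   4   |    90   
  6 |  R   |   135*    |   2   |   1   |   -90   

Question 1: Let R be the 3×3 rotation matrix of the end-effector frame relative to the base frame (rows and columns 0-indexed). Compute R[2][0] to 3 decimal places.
End-effector x-axis (col 0 of R) = (0.3536,-0.6124,-0.7071)
R[2][0] = -0.7071

-0.707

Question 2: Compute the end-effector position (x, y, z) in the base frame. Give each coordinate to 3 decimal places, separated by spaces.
after link 1: o_1 = (-2.8284, -2.8284, 3.0000)
after link 2: o_2 = (-2.8284, -2.8284, 7.0000)
after link 3: o_3 = (-1.8284, 2.1716, 7.0000)
after link 4: o_4 = (0.1716, 2.1716, 2.0000)
after link 5: o_5 = (-1.8284, 5.6357, -2.0000)
after link 6: o_6 = (-3.2069, 4.0233, -2.7071)

-3.207 4.023 -2.707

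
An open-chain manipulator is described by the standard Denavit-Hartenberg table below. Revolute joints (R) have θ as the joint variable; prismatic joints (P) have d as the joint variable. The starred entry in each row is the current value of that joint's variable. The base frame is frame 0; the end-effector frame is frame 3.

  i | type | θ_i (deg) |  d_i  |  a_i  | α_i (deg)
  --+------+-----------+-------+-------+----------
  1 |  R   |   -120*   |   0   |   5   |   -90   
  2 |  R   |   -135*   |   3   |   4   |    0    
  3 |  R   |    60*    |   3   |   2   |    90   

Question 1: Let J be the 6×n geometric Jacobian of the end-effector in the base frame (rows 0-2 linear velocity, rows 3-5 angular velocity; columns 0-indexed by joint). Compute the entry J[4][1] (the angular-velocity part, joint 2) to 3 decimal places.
-0.500

axis z_1 = (0.8660,-0.5000,0.0000); lever o_n−o_1 = (6.3515,-0.9988,4.7603)
cross product → J_v[:, 1] = (-2.3801,-4.1225,2.3108)
J_ω[:, 1] = z_1
entry J[4][1] = -0.5000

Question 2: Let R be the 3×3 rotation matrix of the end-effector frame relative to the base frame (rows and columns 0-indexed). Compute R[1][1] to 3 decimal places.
End-effector y-axis (col 1 of R) = (0.8660,-0.5000,0.0000)
R[1][1] = -0.5000

-0.500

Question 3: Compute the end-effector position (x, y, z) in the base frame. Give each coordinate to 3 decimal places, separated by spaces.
after link 1: o_1 = (-2.5000, -4.3301, 0.0000)
after link 2: o_2 = (1.5123, -3.3806, 2.8284)
after link 3: o_3 = (3.8515, -5.3289, 4.7603)

3.852 -5.329 4.760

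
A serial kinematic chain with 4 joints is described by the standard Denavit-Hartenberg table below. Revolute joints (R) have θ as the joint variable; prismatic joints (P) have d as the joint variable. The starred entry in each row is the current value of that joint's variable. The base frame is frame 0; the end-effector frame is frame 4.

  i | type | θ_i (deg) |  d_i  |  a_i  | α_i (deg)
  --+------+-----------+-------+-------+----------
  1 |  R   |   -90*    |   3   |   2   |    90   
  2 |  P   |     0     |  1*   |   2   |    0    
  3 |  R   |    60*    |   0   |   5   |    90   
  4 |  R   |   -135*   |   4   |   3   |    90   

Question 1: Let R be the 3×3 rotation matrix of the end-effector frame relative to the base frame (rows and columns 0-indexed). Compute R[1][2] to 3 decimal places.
End-effector z-axis (col 2 of R) = (-0.7071,0.3536,-0.6124)
R[1][2] = 0.3536

0.354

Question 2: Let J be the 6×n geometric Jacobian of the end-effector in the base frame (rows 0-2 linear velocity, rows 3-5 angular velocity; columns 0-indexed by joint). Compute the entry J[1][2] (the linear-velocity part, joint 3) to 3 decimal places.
0.493

axis z_2 = (-1.0000,-0.0000,0.0000); lever o_n−o_2 = (2.1213,-4.9034,0.4930)
cross product → J_v[:, 2] = (0.0000,0.4930,4.9034)
J_ω[:, 2] = z_2
entry J[1][2] = 0.4930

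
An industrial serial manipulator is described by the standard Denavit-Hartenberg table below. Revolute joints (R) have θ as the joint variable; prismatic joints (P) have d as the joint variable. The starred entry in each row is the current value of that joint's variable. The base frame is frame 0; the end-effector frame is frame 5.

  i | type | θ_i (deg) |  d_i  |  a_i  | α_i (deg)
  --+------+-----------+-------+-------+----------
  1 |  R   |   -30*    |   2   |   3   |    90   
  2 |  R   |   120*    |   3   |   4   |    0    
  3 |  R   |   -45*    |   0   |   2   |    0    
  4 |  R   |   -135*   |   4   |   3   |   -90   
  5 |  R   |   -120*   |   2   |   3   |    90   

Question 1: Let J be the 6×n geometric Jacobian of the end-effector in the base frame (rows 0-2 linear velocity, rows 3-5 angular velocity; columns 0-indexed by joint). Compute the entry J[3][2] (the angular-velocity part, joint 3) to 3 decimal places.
axis z_2 = (-0.5000,-0.8660,0.0000); lever o_n−o_2 = (-0.7012,-7.2139,1.6328)
cross product → J_v[:, 2] = (-1.4141,0.8164,2.9997)
J_ω[:, 2] = z_2
entry J[3][2] = -0.5000

-0.500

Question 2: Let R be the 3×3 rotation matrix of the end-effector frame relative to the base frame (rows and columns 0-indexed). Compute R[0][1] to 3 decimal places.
0.750

End-effector y-axis (col 1 of R) = (0.7500,-0.4330,0.5000)
R[0][1] = 0.7500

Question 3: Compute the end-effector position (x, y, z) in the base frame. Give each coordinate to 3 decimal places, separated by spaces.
-1.335 -10.312 7.097

after link 1: o_1 = (2.5981, -1.5000, 2.0000)
after link 2: o_2 = (-0.6340, -3.0981, 5.4641)
after link 3: o_3 = (-0.1857, -3.3569, 7.3960)
after link 4: o_4 = (-0.8866, -7.5710, 4.7979)
after link 5: o_5 = (-1.3352, -10.3120, 7.0969)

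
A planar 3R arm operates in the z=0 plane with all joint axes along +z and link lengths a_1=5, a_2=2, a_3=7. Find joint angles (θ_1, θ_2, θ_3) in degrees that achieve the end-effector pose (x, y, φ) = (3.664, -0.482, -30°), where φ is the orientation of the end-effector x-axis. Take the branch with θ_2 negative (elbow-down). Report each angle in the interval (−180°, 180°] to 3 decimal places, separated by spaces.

wrist centre = target − a_3·(cos φ, sin φ) = (-2.3982, 3.0180)
cos θ_2 = (14.8596−5²−2²)/(2·5·2) = -0.7070; θ_2 = -134.9930° (elbow-down)
β = atan2(3.0180,-2.3982) = 128.4715°; ψ = atan2(-1.4144,3.5860) = -21.5254°
θ_1 = β − ψ = 149.9970°
θ_3 = φ − θ_1 − θ_2 = -45.0039° (wrapped to (-180°,180°])

149.997 -134.993 -45.004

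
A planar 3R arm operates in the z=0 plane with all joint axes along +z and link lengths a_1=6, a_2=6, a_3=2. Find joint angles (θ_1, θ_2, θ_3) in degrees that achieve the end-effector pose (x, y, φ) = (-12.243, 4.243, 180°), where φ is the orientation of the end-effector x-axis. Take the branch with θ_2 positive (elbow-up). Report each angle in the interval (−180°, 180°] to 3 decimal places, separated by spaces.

wrist centre = target − a_3·(cos φ, sin φ) = (-10.2430, 4.2430)
cos θ_2 = (122.9221−6²−6²)/(2·6·6) = 0.7073; θ_2 = 44.9883° (elbow-up)
β = atan2(4.2430,-10.2430) = 157.4990°; ψ = atan2(4.2418,10.2435) = 22.4941°
θ_1 = β − ψ = 135.0049°
θ_3 = φ − θ_1 − θ_2 = 0.0069° (wrapped to (-180°,180°])

135.005 44.988 0.007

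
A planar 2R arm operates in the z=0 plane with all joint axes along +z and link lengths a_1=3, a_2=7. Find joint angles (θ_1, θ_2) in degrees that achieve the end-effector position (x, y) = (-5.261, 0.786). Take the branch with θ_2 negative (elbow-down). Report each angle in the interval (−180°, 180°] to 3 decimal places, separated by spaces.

cos θ_2 = (28.2959−3²−7²)/(2·3·7) = -0.7072; θ_2 = -135.0108° (elbow-down)
β = atan2(0.7860,-5.2610) = 171.5028°; ψ = atan2(-4.9488,-1.9507) = -111.5129°
θ_1 = β − ψ = 283.0157°

-76.984 -135.011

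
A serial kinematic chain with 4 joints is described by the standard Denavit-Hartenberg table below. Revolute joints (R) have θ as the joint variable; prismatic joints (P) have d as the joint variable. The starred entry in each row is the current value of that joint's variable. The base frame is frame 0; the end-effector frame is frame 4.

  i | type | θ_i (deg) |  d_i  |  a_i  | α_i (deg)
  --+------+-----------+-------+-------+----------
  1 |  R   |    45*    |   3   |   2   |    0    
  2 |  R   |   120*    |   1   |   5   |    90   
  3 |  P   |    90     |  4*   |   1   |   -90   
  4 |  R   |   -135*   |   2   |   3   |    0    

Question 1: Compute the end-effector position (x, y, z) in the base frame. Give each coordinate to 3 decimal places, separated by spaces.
after link 1: o_1 = (1.4142, 1.4142, 3.0000)
after link 2: o_2 = (-3.4154, 2.7083, 4.0000)
after link 3: o_3 = (-2.3801, 6.5720, 5.0000)
after link 4: o_4 = (0.1008, 8.1034, 2.8787)

0.101 8.103 2.879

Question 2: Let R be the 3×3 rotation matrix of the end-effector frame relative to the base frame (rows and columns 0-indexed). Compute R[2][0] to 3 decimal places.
-0.707

End-effector x-axis (col 0 of R) = (0.1830,0.6830,-0.7071)
R[2][0] = -0.7071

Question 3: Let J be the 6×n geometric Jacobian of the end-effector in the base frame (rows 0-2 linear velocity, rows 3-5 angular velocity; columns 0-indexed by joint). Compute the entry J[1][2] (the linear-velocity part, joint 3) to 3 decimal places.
prismatic axis z_2 = (0.2588,0.9659,0.0000)
J_v[:, 2] = z_2; J_ω[:, 2] = (0,0,0)
entry J[1][2] = 0.9659

0.966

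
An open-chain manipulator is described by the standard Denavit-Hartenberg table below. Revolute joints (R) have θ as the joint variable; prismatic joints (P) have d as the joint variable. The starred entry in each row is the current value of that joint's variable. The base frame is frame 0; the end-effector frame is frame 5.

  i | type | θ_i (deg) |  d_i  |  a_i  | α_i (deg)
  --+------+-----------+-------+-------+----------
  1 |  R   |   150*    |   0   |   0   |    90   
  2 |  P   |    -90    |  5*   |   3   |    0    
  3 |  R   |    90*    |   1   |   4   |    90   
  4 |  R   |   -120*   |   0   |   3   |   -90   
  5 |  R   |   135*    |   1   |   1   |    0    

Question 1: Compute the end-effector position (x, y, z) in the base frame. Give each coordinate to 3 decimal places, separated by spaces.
-1.464 4.903 -2.293

after link 1: o_1 = (0.0000, 0.0000, 0.0000)
after link 2: o_2 = (2.5000, 4.3301, -3.0000)
after link 3: o_3 = (-0.4641, 7.1962, -3.0000)
after link 4: o_4 = (-0.4641, 4.1962, -3.0000)
after link 5: o_5 = (-1.4641, 4.9033, -2.2929)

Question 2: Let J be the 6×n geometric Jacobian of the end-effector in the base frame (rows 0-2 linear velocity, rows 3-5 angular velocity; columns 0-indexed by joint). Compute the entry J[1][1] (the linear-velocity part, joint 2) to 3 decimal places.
prismatic axis z_1 = (0.5000,0.8660,0.0000)
J_v[:, 1] = z_1; J_ω[:, 1] = (0,0,0)
entry J[1][1] = 0.8660

0.866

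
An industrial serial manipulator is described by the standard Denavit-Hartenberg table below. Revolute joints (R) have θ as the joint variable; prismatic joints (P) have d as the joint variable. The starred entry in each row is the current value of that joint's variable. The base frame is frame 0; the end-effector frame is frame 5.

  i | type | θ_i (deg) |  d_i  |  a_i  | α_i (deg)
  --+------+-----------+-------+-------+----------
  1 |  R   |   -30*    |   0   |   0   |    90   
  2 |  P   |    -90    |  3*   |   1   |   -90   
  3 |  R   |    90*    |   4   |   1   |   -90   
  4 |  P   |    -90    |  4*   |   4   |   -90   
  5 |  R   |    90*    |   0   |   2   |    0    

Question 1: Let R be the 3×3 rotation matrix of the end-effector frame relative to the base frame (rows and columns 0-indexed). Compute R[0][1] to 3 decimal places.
-0.866

End-effector y-axis (col 1 of R) = (-0.8660,0.5000,-0.0000)
R[0][1] = -0.8660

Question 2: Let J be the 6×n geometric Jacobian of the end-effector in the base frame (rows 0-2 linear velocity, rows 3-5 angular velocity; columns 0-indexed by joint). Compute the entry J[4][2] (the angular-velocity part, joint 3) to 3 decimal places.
-0.500

axis z_2 = (0.8660,-0.5000,0.0000); lever o_n−o_2 = (7.4282,-3.1340,2.0000)
cross product → J_v[:, 2] = (-1.0000,-1.7321,1.0000)
J_ω[:, 2] = z_2
entry J[4][2] = -0.5000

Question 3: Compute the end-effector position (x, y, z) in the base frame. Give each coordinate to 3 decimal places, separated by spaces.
5.928 -5.732 1.000

after link 1: o_1 = (0.0000, 0.0000, 0.0000)
after link 2: o_2 = (-1.5000, -2.5981, -1.0000)
after link 3: o_3 = (2.4641, -3.7321, -1.0000)
after link 4: o_4 = (5.9282, -5.7321, 3.0000)
after link 5: o_5 = (5.9282, -5.7321, 1.0000)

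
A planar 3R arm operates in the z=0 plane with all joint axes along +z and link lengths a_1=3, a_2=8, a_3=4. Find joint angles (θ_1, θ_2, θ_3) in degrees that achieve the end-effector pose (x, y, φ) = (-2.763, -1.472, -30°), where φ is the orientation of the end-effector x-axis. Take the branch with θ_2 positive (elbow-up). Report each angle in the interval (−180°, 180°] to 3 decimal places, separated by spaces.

wrist centre = target − a_3·(cos φ, sin φ) = (-6.2271, 0.5280)
cos θ_2 = (39.0556−3²−8²)/(2·3·8) = -0.7072; θ_2 = 135.0056° (elbow-up)
β = atan2(0.5280,-6.2271) = 175.1534°; ψ = atan2(5.6563,-2.6574) = 115.1647°
θ_1 = β − ψ = 59.9887°
θ_3 = φ − θ_1 − θ_2 = 135.0057° (wrapped to (-180°,180°])

59.989 135.006 135.006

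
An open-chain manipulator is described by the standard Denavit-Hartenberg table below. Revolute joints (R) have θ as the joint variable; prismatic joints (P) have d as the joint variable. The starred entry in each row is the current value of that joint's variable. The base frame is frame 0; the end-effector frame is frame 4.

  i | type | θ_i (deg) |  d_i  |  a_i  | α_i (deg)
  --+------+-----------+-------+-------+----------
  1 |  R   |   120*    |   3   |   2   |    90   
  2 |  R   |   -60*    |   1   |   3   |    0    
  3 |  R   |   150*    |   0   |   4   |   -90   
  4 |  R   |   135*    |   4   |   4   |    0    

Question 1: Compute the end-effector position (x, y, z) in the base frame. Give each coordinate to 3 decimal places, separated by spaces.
after link 1: o_1 = (-1.0000, 1.7321, 3.0000)
after link 2: o_2 = (-0.8840, 3.5311, 0.4019)
after link 3: o_3 = (-0.8840, 3.5311, 4.4019)
after link 4: o_4 = (-1.3335, -1.3472, 1.5735)

-1.333 -1.347 1.573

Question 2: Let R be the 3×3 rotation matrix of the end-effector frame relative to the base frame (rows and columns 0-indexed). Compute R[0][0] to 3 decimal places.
End-effector x-axis (col 0 of R) = (-0.6124,-0.3536,-0.7071)
R[0][0] = -0.6124

-0.612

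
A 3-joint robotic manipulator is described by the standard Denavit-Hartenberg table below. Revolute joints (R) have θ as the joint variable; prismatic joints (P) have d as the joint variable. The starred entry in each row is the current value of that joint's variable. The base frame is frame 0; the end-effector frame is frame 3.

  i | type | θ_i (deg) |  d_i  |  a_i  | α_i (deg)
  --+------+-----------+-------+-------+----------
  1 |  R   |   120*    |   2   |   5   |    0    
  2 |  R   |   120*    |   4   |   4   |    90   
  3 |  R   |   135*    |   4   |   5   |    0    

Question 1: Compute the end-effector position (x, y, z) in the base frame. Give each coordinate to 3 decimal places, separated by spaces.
-6.196 5.928 9.536

after link 1: o_1 = (-2.5000, 4.3301, 2.0000)
after link 2: o_2 = (-4.5000, 0.8660, 6.0000)
after link 3: o_3 = (-6.1963, 5.9279, 9.5355)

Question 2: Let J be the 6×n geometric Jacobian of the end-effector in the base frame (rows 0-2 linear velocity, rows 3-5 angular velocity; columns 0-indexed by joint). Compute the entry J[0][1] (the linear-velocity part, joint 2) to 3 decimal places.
-1.598

axis z_1 = (0.0000,0.0000,1.0000); lever o_n−o_1 = (-3.6963,1.5978,7.5355)
cross product → J_v[:, 1] = (-1.5978,-3.6963,0.0000)
J_ω[:, 1] = z_1
entry J[0][1] = -1.5978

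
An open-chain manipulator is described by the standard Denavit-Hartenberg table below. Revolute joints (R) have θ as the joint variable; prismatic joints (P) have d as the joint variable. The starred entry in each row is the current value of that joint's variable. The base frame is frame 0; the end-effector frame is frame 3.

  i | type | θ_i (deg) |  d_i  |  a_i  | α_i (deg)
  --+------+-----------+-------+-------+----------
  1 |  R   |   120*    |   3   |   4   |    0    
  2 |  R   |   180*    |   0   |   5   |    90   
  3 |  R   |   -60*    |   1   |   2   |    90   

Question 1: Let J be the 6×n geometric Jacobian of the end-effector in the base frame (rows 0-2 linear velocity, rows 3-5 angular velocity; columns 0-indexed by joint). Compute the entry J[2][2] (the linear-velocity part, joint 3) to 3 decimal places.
axis z_2 = (-0.8660,-0.5000,0.0000); lever o_n−o_2 = (-0.3660,-1.3660,-1.7321)
cross product → J_v[:, 2] = (0.8660,-1.5000,1.0000)
J_ω[:, 2] = z_2
entry J[2][2] = 1.0000

1.000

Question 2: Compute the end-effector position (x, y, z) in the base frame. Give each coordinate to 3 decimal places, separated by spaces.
0.134 -2.232 1.268

after link 1: o_1 = (-2.0000, 3.4641, 3.0000)
after link 2: o_2 = (0.5000, -0.8660, 3.0000)
after link 3: o_3 = (0.1340, -2.2321, 1.2679)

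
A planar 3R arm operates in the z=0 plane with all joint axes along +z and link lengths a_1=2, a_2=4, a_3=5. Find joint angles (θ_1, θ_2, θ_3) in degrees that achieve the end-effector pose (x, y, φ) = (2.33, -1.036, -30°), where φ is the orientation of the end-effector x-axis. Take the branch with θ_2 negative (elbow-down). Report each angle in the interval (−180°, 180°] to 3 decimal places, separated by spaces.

-89.999 -149.998 -150.003

wrist centre = target − a_3·(cos φ, sin φ) = (-2.0001, 1.4640)
cos θ_2 = (6.1438−2²−4²)/(2·2·4) = -0.8660; θ_2 = -149.9985° (elbow-down)
β = atan2(1.4640,-2.0001) = 143.7976°; ψ = atan2(-2.0001,-1.4640) = -126.2038°
θ_1 = β − ψ = 270.0014°
θ_3 = φ − θ_1 − θ_2 = -150.0029° (wrapped to (-180°,180°])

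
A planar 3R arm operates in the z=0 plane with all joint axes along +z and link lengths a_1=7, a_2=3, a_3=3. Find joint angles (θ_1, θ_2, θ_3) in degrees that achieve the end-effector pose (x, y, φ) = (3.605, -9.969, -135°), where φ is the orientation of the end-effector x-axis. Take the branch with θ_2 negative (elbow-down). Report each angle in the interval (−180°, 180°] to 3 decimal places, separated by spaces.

wrist centre = target − a_3·(cos φ, sin φ) = (5.7263, -7.8477)
cos θ_2 = (94.3768−7²−3²)/(2·7·3) = 0.8661; θ_2 = -29.9898° (elbow-down)
β = atan2(-7.8477,5.7263) = -53.8824°; ψ = atan2(-1.4995,9.5983) = -8.8795°
θ_1 = β − ψ = -45.0029°
θ_3 = φ − θ_1 − θ_2 = -60.0073° (wrapped to (-180°,180°])

-45.003 -29.990 -60.007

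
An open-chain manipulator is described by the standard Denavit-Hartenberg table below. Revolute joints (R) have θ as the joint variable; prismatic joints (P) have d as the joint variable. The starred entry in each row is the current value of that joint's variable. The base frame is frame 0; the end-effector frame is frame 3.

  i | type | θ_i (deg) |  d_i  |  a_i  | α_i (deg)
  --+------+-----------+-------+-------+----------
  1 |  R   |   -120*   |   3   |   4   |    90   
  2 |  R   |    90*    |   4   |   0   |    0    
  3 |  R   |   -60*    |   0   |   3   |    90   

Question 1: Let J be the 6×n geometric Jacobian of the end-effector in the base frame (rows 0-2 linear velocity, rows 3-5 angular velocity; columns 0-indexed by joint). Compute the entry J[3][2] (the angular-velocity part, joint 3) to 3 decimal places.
axis z_2 = (-0.8660,0.5000,0.0000); lever o_n−o_2 = (-1.2990,-2.2500,1.5000)
cross product → J_v[:, 2] = (0.7500,1.2990,2.5981)
J_ω[:, 2] = z_2
entry J[3][2] = -0.8660

-0.866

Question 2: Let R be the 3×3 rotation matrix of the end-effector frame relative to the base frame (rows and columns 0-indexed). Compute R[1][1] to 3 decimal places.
End-effector y-axis (col 1 of R) = (-0.8660,0.5000,0.0000)
R[1][1] = 0.5000

0.500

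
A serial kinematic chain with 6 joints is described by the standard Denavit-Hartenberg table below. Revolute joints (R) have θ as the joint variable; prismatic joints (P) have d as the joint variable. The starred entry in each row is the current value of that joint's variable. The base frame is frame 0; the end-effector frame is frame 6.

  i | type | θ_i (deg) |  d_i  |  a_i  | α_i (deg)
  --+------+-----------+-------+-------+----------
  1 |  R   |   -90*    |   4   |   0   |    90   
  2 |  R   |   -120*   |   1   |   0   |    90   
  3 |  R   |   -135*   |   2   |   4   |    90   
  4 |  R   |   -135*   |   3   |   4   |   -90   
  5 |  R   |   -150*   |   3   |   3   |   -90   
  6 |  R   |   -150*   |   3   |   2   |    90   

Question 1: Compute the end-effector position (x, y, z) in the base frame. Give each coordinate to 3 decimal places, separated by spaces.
after link 1: o_1 = (0.0000, 0.0000, 4.0000)
after link 2: o_2 = (-1.0000, -0.0000, 4.0000)
after link 3: o_3 = (1.8284, 0.3178, 7.4495)
after link 4: o_4 = (-2.2929, -2.1923, 6.1403)
after link 5: o_5 = (-0.5545, -4.3683, 9.3408)
after link 6: o_6 = (-2.7793, -6.9302, 8.1213)

-2.779 -6.930 8.121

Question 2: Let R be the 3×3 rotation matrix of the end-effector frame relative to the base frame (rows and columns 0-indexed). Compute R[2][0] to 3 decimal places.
-0.815

End-effector x-axis (col 0 of R) = (0.1812,-0.5499,-0.8154)
R[2][0] = -0.8154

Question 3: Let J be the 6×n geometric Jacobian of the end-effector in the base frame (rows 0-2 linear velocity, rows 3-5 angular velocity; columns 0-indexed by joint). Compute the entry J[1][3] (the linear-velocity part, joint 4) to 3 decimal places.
axis z_3 = (-0.7071,-0.3536,0.6124); lever o_n−o_3 = (-4.6077,-7.2480,0.6718)
cross product → J_v[:, 3] = (4.2010,-2.3466,3.4960)
J_ω[:, 3] = z_3
entry J[1][3] = -2.3466

-2.347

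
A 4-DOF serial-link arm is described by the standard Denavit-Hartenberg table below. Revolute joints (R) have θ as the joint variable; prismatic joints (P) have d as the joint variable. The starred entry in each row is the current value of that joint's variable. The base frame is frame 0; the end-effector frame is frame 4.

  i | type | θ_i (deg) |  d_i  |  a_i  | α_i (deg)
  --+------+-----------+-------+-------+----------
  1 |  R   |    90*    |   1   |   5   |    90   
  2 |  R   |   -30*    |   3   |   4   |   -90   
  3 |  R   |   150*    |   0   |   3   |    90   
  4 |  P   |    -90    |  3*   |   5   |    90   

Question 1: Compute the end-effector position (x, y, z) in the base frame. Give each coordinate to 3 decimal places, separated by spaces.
-1.098 5.013 -4.781

after link 1: o_1 = (0.0000, 5.0000, 1.0000)
after link 2: o_2 = (3.0000, 8.4641, -1.0000)
after link 3: o_3 = (1.5000, 6.2141, 0.2990)
after link 4: o_4 = (-1.0981, 5.0131, -4.7811)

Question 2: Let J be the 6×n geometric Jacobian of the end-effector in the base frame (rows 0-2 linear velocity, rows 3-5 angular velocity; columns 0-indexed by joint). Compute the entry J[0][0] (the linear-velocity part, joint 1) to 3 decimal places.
axis z_0 = ẑ; lever o_n−o_0 = (-1.0981,5.0131,-4.7811)
cross product → J_v[:, 0] = (-5.0131,-1.0981,0.0000)
J_ω[:, 0] = z_0
entry J[0][0] = -5.0131

-5.013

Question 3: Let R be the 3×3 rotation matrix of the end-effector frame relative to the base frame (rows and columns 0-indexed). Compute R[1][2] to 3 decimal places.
0.750

End-effector z-axis (col 2 of R) = (0.5000,0.7500,-0.4330)
R[1][2] = 0.7500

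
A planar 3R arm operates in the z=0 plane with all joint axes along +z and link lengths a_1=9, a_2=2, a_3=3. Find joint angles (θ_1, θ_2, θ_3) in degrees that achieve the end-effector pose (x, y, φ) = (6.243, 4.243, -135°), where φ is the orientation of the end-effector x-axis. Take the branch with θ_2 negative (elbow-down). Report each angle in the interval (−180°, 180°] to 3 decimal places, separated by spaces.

wrist centre = target − a_3·(cos φ, sin φ) = (8.3643, 6.3643)
cos θ_2 = (110.4664−9²−2²)/(2·9·2) = 0.7074; θ_2 = -44.9762° (elbow-down)
β = atan2(6.3643,8.3643) = 37.2671°; ψ = atan2(-1.4136,10.4148) = -7.7297°
θ_1 = β − ψ = 44.9968°
θ_3 = φ − θ_1 − θ_2 = -135.0206° (wrapped to (-180°,180°])

44.997 -44.976 -135.021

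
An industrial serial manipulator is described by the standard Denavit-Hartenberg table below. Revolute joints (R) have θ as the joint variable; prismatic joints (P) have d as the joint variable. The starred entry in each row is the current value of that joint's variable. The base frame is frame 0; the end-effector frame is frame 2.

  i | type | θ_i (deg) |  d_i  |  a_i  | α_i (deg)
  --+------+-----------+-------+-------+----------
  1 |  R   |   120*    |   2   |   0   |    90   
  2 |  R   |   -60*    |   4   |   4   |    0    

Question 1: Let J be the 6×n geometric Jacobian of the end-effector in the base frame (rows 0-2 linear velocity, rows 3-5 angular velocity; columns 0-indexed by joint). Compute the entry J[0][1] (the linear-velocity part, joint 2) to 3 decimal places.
axis z_1 = (0.8660,0.5000,0.0000); lever o_n−o_1 = (2.4641,3.7321,-3.4641)
cross product → J_v[:, 1] = (-1.7321,3.0000,2.0000)
J_ω[:, 1] = z_1
entry J[0][1] = -1.7321

-1.732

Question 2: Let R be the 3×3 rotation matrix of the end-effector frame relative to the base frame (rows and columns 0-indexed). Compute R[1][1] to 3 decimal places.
0.750

End-effector y-axis (col 1 of R) = (-0.4330,0.7500,0.5000)
R[1][1] = 0.7500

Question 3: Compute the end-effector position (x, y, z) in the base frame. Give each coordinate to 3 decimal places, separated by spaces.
after link 1: o_1 = (0.0000, 0.0000, 2.0000)
after link 2: o_2 = (2.4641, 3.7321, -1.4641)

2.464 3.732 -1.464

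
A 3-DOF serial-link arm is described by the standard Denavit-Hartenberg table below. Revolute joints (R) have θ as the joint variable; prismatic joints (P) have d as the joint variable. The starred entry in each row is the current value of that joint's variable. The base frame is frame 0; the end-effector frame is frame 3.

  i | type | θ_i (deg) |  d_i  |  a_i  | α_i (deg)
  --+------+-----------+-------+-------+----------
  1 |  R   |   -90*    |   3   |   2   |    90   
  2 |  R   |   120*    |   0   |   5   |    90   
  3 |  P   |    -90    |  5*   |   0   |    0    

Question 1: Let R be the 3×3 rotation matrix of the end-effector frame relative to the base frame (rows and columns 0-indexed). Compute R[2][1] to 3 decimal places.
End-effector y-axis (col 1 of R) = (-0.0000,0.5000,0.8660)
R[2][1] = 0.8660

0.866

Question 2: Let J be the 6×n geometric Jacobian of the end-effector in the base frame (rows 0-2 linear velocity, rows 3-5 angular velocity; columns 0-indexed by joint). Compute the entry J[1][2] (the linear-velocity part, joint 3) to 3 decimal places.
-0.866

prismatic axis z_2 = (0.0000,-0.8660,0.5000)
J_v[:, 2] = z_2; J_ω[:, 2] = (0,0,0)
entry J[1][2] = -0.8660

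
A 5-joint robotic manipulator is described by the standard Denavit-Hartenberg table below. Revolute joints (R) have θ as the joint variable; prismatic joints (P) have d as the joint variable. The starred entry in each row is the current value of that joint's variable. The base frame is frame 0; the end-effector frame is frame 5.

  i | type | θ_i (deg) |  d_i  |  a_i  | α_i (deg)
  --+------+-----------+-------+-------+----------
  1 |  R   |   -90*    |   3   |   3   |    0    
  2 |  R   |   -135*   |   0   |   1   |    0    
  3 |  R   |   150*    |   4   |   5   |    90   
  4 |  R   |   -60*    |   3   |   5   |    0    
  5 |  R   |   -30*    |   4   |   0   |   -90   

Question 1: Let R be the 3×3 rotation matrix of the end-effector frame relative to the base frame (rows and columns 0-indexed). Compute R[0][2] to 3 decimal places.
0.259

End-effector z-axis (col 2 of R) = (0.2588,-0.9659,0.0000)
R[0][2] = 0.2588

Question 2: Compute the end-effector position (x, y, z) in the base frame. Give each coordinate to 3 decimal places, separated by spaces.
-5.527 -11.349 2.670

after link 1: o_1 = (0.0000, -3.0000, 3.0000)
after link 2: o_2 = (-0.7071, -2.2929, 3.0000)
after link 3: o_3 = (0.5870, -7.1225, 7.0000)
after link 4: o_4 = (-1.6637, -10.3138, 2.6699)
after link 5: o_5 = (-5.5274, -11.3491, 2.6699)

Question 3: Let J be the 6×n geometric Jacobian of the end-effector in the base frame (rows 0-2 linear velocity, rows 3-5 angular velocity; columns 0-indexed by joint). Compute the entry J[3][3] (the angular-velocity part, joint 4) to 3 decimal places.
axis z_3 = (-0.9659,-0.2588,0.0000); lever o_n−o_3 = (-6.1144,-4.2265,-4.3301)
cross product → J_v[:, 3] = (1.1207,-4.1826,2.5000)
J_ω[:, 3] = z_3
entry J[3][3] = -0.9659

-0.966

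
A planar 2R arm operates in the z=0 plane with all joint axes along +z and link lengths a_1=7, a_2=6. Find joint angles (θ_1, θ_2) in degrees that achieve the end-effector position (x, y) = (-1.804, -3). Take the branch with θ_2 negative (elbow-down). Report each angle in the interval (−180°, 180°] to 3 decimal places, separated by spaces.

cos θ_2 = (12.2544−7²−6²)/(2·7·6) = -0.8660; θ_2 = -149.9992° (elbow-down)
β = atan2(-3.0000,-1.8040) = -121.0199°; ψ = atan2(-3.0001,1.8039) = -58.9823°
θ_1 = β − ψ = -62.0376°

-62.038 -149.999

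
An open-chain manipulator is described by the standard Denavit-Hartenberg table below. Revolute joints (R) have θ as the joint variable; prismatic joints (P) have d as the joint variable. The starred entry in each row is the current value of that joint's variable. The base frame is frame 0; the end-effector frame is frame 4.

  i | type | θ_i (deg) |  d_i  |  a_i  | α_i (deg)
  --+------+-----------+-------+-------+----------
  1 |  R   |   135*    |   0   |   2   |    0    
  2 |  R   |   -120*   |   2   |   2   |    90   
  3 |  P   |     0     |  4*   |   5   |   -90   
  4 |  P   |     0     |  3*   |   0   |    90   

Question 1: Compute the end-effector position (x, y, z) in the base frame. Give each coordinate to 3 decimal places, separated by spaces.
after link 1: o_1 = (-1.4142, 1.4142, 0.0000)
after link 2: o_2 = (0.5176, 1.9319, 2.0000)
after link 3: o_3 = (6.3825, -0.6378, 2.0000)
after link 4: o_4 = (6.3825, -0.6378, 5.0000)

6.383 -0.638 5.000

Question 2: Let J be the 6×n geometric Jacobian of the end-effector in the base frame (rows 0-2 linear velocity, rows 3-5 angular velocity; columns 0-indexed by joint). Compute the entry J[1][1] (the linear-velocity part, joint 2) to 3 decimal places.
7.797

axis z_1 = (0.0000,0.0000,1.0000); lever o_n−o_1 = (7.7968,-2.0520,5.0000)
cross product → J_v[:, 1] = (2.0520,7.7968,-0.0000)
J_ω[:, 1] = z_1
entry J[1][1] = 7.7968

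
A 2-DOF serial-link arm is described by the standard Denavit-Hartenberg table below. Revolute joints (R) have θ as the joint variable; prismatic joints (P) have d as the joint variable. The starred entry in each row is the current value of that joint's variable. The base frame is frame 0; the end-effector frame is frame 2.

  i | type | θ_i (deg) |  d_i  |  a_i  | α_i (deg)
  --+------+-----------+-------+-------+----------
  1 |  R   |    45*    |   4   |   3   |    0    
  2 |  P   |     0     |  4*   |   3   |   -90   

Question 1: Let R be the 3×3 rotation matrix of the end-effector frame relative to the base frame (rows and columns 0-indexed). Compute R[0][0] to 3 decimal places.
0.707

End-effector x-axis (col 0 of R) = (0.7071,0.7071,0.0000)
R[0][0] = 0.7071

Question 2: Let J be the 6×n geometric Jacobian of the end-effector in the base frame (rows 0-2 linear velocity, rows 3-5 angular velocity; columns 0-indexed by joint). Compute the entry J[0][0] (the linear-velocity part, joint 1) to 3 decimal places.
axis z_0 = ẑ; lever o_n−o_0 = (4.2426,4.2426,8.0000)
cross product → J_v[:, 0] = (-4.2426,4.2426,0.0000)
J_ω[:, 0] = z_0
entry J[0][0] = -4.2426

-4.243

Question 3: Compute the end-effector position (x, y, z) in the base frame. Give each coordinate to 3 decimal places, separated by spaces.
after link 1: o_1 = (2.1213, 2.1213, 4.0000)
after link 2: o_2 = (4.2426, 4.2426, 8.0000)

4.243 4.243 8.000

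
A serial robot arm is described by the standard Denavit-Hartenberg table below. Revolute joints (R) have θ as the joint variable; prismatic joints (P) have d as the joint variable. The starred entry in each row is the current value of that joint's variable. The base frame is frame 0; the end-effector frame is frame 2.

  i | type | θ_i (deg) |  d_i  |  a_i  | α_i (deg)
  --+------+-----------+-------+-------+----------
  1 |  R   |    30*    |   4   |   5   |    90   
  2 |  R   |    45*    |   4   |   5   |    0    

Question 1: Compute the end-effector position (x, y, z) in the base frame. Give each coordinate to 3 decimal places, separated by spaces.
9.392 0.804 7.536

after link 1: o_1 = (4.3301, 2.5000, 4.0000)
after link 2: o_2 = (9.3920, 0.8037, 7.5355)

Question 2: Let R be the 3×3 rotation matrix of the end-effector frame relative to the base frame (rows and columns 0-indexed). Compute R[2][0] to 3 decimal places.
0.707

End-effector x-axis (col 0 of R) = (0.6124,0.3536,0.7071)
R[2][0] = 0.7071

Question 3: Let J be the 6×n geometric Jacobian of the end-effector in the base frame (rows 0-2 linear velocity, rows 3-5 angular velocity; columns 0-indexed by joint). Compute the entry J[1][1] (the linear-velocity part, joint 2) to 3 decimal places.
axis z_1 = (0.5000,-0.8660,0.0000); lever o_n−o_1 = (5.0619,-1.6963,3.5355)
cross product → J_v[:, 1] = (-3.0619,-1.7678,3.5355)
J_ω[:, 1] = z_1
entry J[1][1] = -1.7678

-1.768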